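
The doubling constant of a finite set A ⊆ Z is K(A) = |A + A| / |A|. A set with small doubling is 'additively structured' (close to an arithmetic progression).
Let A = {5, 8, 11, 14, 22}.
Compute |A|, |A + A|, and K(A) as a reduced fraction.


|A| = 5.
Compute A + A by enumerating all 25 pairs.
A + A = {10, 13, 16, 19, 22, 25, 27, 28, 30, 33, 36, 44}, so |A + A| = 12.
K = |A + A| / |A| = 12/5 (already in lowest terms) ≈ 2.4000.
Reference: AP of size 5 gives K = 9/5 ≈ 1.8000; a fully generic set of size 5 gives K ≈ 3.0000.

|A| = 5, |A + A| = 12, K = 12/5.


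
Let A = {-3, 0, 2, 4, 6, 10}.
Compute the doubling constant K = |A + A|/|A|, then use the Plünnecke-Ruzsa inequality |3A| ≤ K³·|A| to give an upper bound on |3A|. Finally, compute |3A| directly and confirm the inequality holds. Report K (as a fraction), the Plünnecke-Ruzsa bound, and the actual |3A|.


|A| = 6.
Step 1: Compute A + A by enumerating all 36 pairs.
A + A = {-6, -3, -1, 0, 1, 2, 3, 4, 6, 7, 8, 10, 12, 14, 16, 20}, so |A + A| = 16.
Step 2: Doubling constant K = |A + A|/|A| = 16/6 = 16/6 ≈ 2.6667.
Step 3: Plünnecke-Ruzsa gives |3A| ≤ K³·|A| = (2.6667)³ · 6 ≈ 113.7778.
Step 4: Compute 3A = A + A + A directly by enumerating all triples (a,b,c) ∈ A³; |3A| = 29.
Step 5: Check 29 ≤ 113.7778? Yes ✓.

K = 16/6, Plünnecke-Ruzsa bound K³|A| ≈ 113.7778, |3A| = 29, inequality holds.


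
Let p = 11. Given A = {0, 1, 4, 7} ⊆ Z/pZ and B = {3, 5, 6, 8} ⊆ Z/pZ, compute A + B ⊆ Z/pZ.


Work in Z/11Z: reduce every sum a + b modulo 11.
Enumerate all 16 pairs:
a = 0: 0+3=3, 0+5=5, 0+6=6, 0+8=8
a = 1: 1+3=4, 1+5=6, 1+6=7, 1+8=9
a = 4: 4+3=7, 4+5=9, 4+6=10, 4+8=1
a = 7: 7+3=10, 7+5=1, 7+6=2, 7+8=4
Distinct residues collected: {1, 2, 3, 4, 5, 6, 7, 8, 9, 10}
|A + B| = 10 (out of 11 total residues).

A + B = {1, 2, 3, 4, 5, 6, 7, 8, 9, 10}


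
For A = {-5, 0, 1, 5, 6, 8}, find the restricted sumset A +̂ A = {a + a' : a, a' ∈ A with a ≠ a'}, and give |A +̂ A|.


Restricted sumset: A +̂ A = {a + a' : a ∈ A, a' ∈ A, a ≠ a'}.
Equivalently, take A + A and drop any sum 2a that is achievable ONLY as a + a for a ∈ A (i.e. sums representable only with equal summands).
Enumerate pairs (a, a') with a < a' (symmetric, so each unordered pair gives one sum; this covers all a ≠ a'):
  -5 + 0 = -5
  -5 + 1 = -4
  -5 + 5 = 0
  -5 + 6 = 1
  -5 + 8 = 3
  0 + 1 = 1
  0 + 5 = 5
  0 + 6 = 6
  0 + 8 = 8
  1 + 5 = 6
  1 + 6 = 7
  1 + 8 = 9
  5 + 6 = 11
  5 + 8 = 13
  6 + 8 = 14
Collected distinct sums: {-5, -4, 0, 1, 3, 5, 6, 7, 8, 9, 11, 13, 14}
|A +̂ A| = 13
(Reference bound: |A +̂ A| ≥ 2|A| - 3 for |A| ≥ 2, with |A| = 6 giving ≥ 9.)

|A +̂ A| = 13


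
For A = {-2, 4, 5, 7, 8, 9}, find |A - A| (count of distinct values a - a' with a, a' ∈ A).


A - A = {a - a' : a, a' ∈ A}; |A| = 6.
Bounds: 2|A|-1 ≤ |A - A| ≤ |A|² - |A| + 1, i.e. 11 ≤ |A - A| ≤ 31.
Note: 0 ∈ A - A always (from a - a). The set is symmetric: if d ∈ A - A then -d ∈ A - A.
Enumerate nonzero differences d = a - a' with a > a' (then include -d):
Positive differences: {1, 2, 3, 4, 5, 6, 7, 9, 10, 11}
Full difference set: {0} ∪ (positive diffs) ∪ (negative diffs).
|A - A| = 1 + 2·10 = 21 (matches direct enumeration: 21).

|A - A| = 21


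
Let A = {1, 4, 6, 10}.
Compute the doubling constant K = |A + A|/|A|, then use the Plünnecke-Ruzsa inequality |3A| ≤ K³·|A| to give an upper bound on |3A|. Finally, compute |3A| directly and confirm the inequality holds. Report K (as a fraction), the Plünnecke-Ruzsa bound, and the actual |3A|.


|A| = 4.
Step 1: Compute A + A by enumerating all 16 pairs.
A + A = {2, 5, 7, 8, 10, 11, 12, 14, 16, 20}, so |A + A| = 10.
Step 2: Doubling constant K = |A + A|/|A| = 10/4 = 10/4 ≈ 2.5000.
Step 3: Plünnecke-Ruzsa gives |3A| ≤ K³·|A| = (2.5000)³ · 4 ≈ 62.5000.
Step 4: Compute 3A = A + A + A directly by enumerating all triples (a,b,c) ∈ A³; |3A| = 18.
Step 5: Check 18 ≤ 62.5000? Yes ✓.

K = 10/4, Plünnecke-Ruzsa bound K³|A| ≈ 62.5000, |3A| = 18, inequality holds.


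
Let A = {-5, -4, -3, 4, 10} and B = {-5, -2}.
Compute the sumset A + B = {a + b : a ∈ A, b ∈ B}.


A + B = {a + b : a ∈ A, b ∈ B}.
Enumerate all |A|·|B| = 5·2 = 10 pairs (a, b) and collect distinct sums.
a = -5: -5+-5=-10, -5+-2=-7
a = -4: -4+-5=-9, -4+-2=-6
a = -3: -3+-5=-8, -3+-2=-5
a = 4: 4+-5=-1, 4+-2=2
a = 10: 10+-5=5, 10+-2=8
Collecting distinct sums: A + B = {-10, -9, -8, -7, -6, -5, -1, 2, 5, 8}
|A + B| = 10

A + B = {-10, -9, -8, -7, -6, -5, -1, 2, 5, 8}


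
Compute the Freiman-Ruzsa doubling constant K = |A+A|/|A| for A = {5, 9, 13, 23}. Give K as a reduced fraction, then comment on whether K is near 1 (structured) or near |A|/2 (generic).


|A| = 4.
Compute A + A by enumerating all 16 pairs.
A + A = {10, 14, 18, 22, 26, 28, 32, 36, 46}, so |A + A| = 9.
K = |A + A| / |A| = 9/4 (already in lowest terms) ≈ 2.2500.
Reference: AP of size 4 gives K = 7/4 ≈ 1.7500; a fully generic set of size 4 gives K ≈ 2.5000.

|A| = 4, |A + A| = 9, K = 9/4.


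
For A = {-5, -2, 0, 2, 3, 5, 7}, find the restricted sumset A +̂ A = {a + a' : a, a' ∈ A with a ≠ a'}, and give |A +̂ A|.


Restricted sumset: A +̂ A = {a + a' : a ∈ A, a' ∈ A, a ≠ a'}.
Equivalently, take A + A and drop any sum 2a that is achievable ONLY as a + a for a ∈ A (i.e. sums representable only with equal summands).
Enumerate pairs (a, a') with a < a' (symmetric, so each unordered pair gives one sum; this covers all a ≠ a'):
  -5 + -2 = -7
  -5 + 0 = -5
  -5 + 2 = -3
  -5 + 3 = -2
  -5 + 5 = 0
  -5 + 7 = 2
  -2 + 0 = -2
  -2 + 2 = 0
  -2 + 3 = 1
  -2 + 5 = 3
  -2 + 7 = 5
  0 + 2 = 2
  0 + 3 = 3
  0 + 5 = 5
  0 + 7 = 7
  2 + 3 = 5
  2 + 5 = 7
  2 + 7 = 9
  3 + 5 = 8
  3 + 7 = 10
  5 + 7 = 12
Collected distinct sums: {-7, -5, -3, -2, 0, 1, 2, 3, 5, 7, 8, 9, 10, 12}
|A +̂ A| = 14
(Reference bound: |A +̂ A| ≥ 2|A| - 3 for |A| ≥ 2, with |A| = 7 giving ≥ 11.)

|A +̂ A| = 14


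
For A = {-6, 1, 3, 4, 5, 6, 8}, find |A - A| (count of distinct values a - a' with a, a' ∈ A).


A - A = {a - a' : a, a' ∈ A}; |A| = 7.
Bounds: 2|A|-1 ≤ |A - A| ≤ |A|² - |A| + 1, i.e. 13 ≤ |A - A| ≤ 43.
Note: 0 ∈ A - A always (from a - a). The set is symmetric: if d ∈ A - A then -d ∈ A - A.
Enumerate nonzero differences d = a - a' with a > a' (then include -d):
Positive differences: {1, 2, 3, 4, 5, 7, 9, 10, 11, 12, 14}
Full difference set: {0} ∪ (positive diffs) ∪ (negative diffs).
|A - A| = 1 + 2·11 = 23 (matches direct enumeration: 23).

|A - A| = 23


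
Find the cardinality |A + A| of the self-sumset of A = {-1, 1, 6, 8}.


A + A = {a + a' : a, a' ∈ A}; |A| = 4.
General bounds: 2|A| - 1 ≤ |A + A| ≤ |A|(|A|+1)/2, i.e. 7 ≤ |A + A| ≤ 10.
Lower bound 2|A|-1 is attained iff A is an arithmetic progression.
Enumerate sums a + a' for a ≤ a' (symmetric, so this suffices):
a = -1: -1+-1=-2, -1+1=0, -1+6=5, -1+8=7
a = 1: 1+1=2, 1+6=7, 1+8=9
a = 6: 6+6=12, 6+8=14
a = 8: 8+8=16
Distinct sums: {-2, 0, 2, 5, 7, 9, 12, 14, 16}
|A + A| = 9

|A + A| = 9


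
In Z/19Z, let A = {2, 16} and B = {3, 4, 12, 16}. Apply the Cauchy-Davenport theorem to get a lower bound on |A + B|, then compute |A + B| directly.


Cauchy-Davenport: |A + B| ≥ min(p, |A| + |B| - 1) for A, B nonempty in Z/pZ.
|A| = 2, |B| = 4, p = 19.
CD lower bound = min(19, 2 + 4 - 1) = min(19, 5) = 5.
Compute A + B mod 19 directly:
a = 2: 2+3=5, 2+4=6, 2+12=14, 2+16=18
a = 16: 16+3=0, 16+4=1, 16+12=9, 16+16=13
A + B = {0, 1, 5, 6, 9, 13, 14, 18}, so |A + B| = 8.
Verify: 8 ≥ 5? Yes ✓.

CD lower bound = 5, actual |A + B| = 8.


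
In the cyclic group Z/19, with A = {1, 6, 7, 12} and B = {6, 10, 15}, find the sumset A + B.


Work in Z/19Z: reduce every sum a + b modulo 19.
Enumerate all 12 pairs:
a = 1: 1+6=7, 1+10=11, 1+15=16
a = 6: 6+6=12, 6+10=16, 6+15=2
a = 7: 7+6=13, 7+10=17, 7+15=3
a = 12: 12+6=18, 12+10=3, 12+15=8
Distinct residues collected: {2, 3, 7, 8, 11, 12, 13, 16, 17, 18}
|A + B| = 10 (out of 19 total residues).

A + B = {2, 3, 7, 8, 11, 12, 13, 16, 17, 18}


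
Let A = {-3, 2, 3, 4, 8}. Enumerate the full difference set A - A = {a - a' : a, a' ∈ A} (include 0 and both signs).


A - A = {a - a' : a, a' ∈ A}.
Compute a - a' for each ordered pair (a, a'):
a = -3: -3--3=0, -3-2=-5, -3-3=-6, -3-4=-7, -3-8=-11
a = 2: 2--3=5, 2-2=0, 2-3=-1, 2-4=-2, 2-8=-6
a = 3: 3--3=6, 3-2=1, 3-3=0, 3-4=-1, 3-8=-5
a = 4: 4--3=7, 4-2=2, 4-3=1, 4-4=0, 4-8=-4
a = 8: 8--3=11, 8-2=6, 8-3=5, 8-4=4, 8-8=0
Collecting distinct values (and noting 0 appears from a-a):
A - A = {-11, -7, -6, -5, -4, -2, -1, 0, 1, 2, 4, 5, 6, 7, 11}
|A - A| = 15

A - A = {-11, -7, -6, -5, -4, -2, -1, 0, 1, 2, 4, 5, 6, 7, 11}


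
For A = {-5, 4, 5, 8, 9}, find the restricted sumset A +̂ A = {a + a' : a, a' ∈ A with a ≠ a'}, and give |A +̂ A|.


Restricted sumset: A +̂ A = {a + a' : a ∈ A, a' ∈ A, a ≠ a'}.
Equivalently, take A + A and drop any sum 2a that is achievable ONLY as a + a for a ∈ A (i.e. sums representable only with equal summands).
Enumerate pairs (a, a') with a < a' (symmetric, so each unordered pair gives one sum; this covers all a ≠ a'):
  -5 + 4 = -1
  -5 + 5 = 0
  -5 + 8 = 3
  -5 + 9 = 4
  4 + 5 = 9
  4 + 8 = 12
  4 + 9 = 13
  5 + 8 = 13
  5 + 9 = 14
  8 + 9 = 17
Collected distinct sums: {-1, 0, 3, 4, 9, 12, 13, 14, 17}
|A +̂ A| = 9
(Reference bound: |A +̂ A| ≥ 2|A| - 3 for |A| ≥ 2, with |A| = 5 giving ≥ 7.)

|A +̂ A| = 9


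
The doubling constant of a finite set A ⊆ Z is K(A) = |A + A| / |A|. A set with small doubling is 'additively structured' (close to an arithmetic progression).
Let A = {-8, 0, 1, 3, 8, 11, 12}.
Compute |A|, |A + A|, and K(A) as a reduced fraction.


|A| = 7.
Compute A + A by enumerating all 49 pairs.
A + A = {-16, -8, -7, -5, 0, 1, 2, 3, 4, 6, 8, 9, 11, 12, 13, 14, 15, 16, 19, 20, 22, 23, 24}, so |A + A| = 23.
K = |A + A| / |A| = 23/7 (already in lowest terms) ≈ 3.2857.
Reference: AP of size 7 gives K = 13/7 ≈ 1.8571; a fully generic set of size 7 gives K ≈ 4.0000.

|A| = 7, |A + A| = 23, K = 23/7.


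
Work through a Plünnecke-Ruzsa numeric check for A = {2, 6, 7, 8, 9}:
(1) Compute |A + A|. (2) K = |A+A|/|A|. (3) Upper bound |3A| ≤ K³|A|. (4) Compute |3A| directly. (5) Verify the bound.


|A| = 5.
Step 1: Compute A + A by enumerating all 25 pairs.
A + A = {4, 8, 9, 10, 11, 12, 13, 14, 15, 16, 17, 18}, so |A + A| = 12.
Step 2: Doubling constant K = |A + A|/|A| = 12/5 = 12/5 ≈ 2.4000.
Step 3: Plünnecke-Ruzsa gives |3A| ≤ K³·|A| = (2.4000)³ · 5 ≈ 69.1200.
Step 4: Compute 3A = A + A + A directly by enumerating all triples (a,b,c) ∈ A³; |3A| = 19.
Step 5: Check 19 ≤ 69.1200? Yes ✓.

K = 12/5, Plünnecke-Ruzsa bound K³|A| ≈ 69.1200, |3A| = 19, inequality holds.


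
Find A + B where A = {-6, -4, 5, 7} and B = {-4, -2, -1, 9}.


A + B = {a + b : a ∈ A, b ∈ B}.
Enumerate all |A|·|B| = 4·4 = 16 pairs (a, b) and collect distinct sums.
a = -6: -6+-4=-10, -6+-2=-8, -6+-1=-7, -6+9=3
a = -4: -4+-4=-8, -4+-2=-6, -4+-1=-5, -4+9=5
a = 5: 5+-4=1, 5+-2=3, 5+-1=4, 5+9=14
a = 7: 7+-4=3, 7+-2=5, 7+-1=6, 7+9=16
Collecting distinct sums: A + B = {-10, -8, -7, -6, -5, 1, 3, 4, 5, 6, 14, 16}
|A + B| = 12

A + B = {-10, -8, -7, -6, -5, 1, 3, 4, 5, 6, 14, 16}


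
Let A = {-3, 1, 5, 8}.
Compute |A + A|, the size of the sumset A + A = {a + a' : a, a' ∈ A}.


A + A = {a + a' : a, a' ∈ A}; |A| = 4.
General bounds: 2|A| - 1 ≤ |A + A| ≤ |A|(|A|+1)/2, i.e. 7 ≤ |A + A| ≤ 10.
Lower bound 2|A|-1 is attained iff A is an arithmetic progression.
Enumerate sums a + a' for a ≤ a' (symmetric, so this suffices):
a = -3: -3+-3=-6, -3+1=-2, -3+5=2, -3+8=5
a = 1: 1+1=2, 1+5=6, 1+8=9
a = 5: 5+5=10, 5+8=13
a = 8: 8+8=16
Distinct sums: {-6, -2, 2, 5, 6, 9, 10, 13, 16}
|A + A| = 9

|A + A| = 9


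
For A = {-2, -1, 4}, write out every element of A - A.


A - A = {a - a' : a, a' ∈ A}.
Compute a - a' for each ordered pair (a, a'):
a = -2: -2--2=0, -2--1=-1, -2-4=-6
a = -1: -1--2=1, -1--1=0, -1-4=-5
a = 4: 4--2=6, 4--1=5, 4-4=0
Collecting distinct values (and noting 0 appears from a-a):
A - A = {-6, -5, -1, 0, 1, 5, 6}
|A - A| = 7

A - A = {-6, -5, -1, 0, 1, 5, 6}


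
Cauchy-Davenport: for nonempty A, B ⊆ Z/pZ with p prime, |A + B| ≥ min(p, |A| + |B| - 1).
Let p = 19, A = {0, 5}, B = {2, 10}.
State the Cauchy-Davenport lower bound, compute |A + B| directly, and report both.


Cauchy-Davenport: |A + B| ≥ min(p, |A| + |B| - 1) for A, B nonempty in Z/pZ.
|A| = 2, |B| = 2, p = 19.
CD lower bound = min(19, 2 + 2 - 1) = min(19, 3) = 3.
Compute A + B mod 19 directly:
a = 0: 0+2=2, 0+10=10
a = 5: 5+2=7, 5+10=15
A + B = {2, 7, 10, 15}, so |A + B| = 4.
Verify: 4 ≥ 3? Yes ✓.

CD lower bound = 3, actual |A + B| = 4.


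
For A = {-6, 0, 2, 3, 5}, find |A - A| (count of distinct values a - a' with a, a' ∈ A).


A - A = {a - a' : a, a' ∈ A}; |A| = 5.
Bounds: 2|A|-1 ≤ |A - A| ≤ |A|² - |A| + 1, i.e. 9 ≤ |A - A| ≤ 21.
Note: 0 ∈ A - A always (from a - a). The set is symmetric: if d ∈ A - A then -d ∈ A - A.
Enumerate nonzero differences d = a - a' with a > a' (then include -d):
Positive differences: {1, 2, 3, 5, 6, 8, 9, 11}
Full difference set: {0} ∪ (positive diffs) ∪ (negative diffs).
|A - A| = 1 + 2·8 = 17 (matches direct enumeration: 17).

|A - A| = 17


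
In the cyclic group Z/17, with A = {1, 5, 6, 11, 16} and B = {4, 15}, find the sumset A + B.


Work in Z/17Z: reduce every sum a + b modulo 17.
Enumerate all 10 pairs:
a = 1: 1+4=5, 1+15=16
a = 5: 5+4=9, 5+15=3
a = 6: 6+4=10, 6+15=4
a = 11: 11+4=15, 11+15=9
a = 16: 16+4=3, 16+15=14
Distinct residues collected: {3, 4, 5, 9, 10, 14, 15, 16}
|A + B| = 8 (out of 17 total residues).

A + B = {3, 4, 5, 9, 10, 14, 15, 16}


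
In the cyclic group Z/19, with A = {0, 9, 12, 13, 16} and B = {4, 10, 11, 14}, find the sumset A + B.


Work in Z/19Z: reduce every sum a + b modulo 19.
Enumerate all 20 pairs:
a = 0: 0+4=4, 0+10=10, 0+11=11, 0+14=14
a = 9: 9+4=13, 9+10=0, 9+11=1, 9+14=4
a = 12: 12+4=16, 12+10=3, 12+11=4, 12+14=7
a = 13: 13+4=17, 13+10=4, 13+11=5, 13+14=8
a = 16: 16+4=1, 16+10=7, 16+11=8, 16+14=11
Distinct residues collected: {0, 1, 3, 4, 5, 7, 8, 10, 11, 13, 14, 16, 17}
|A + B| = 13 (out of 19 total residues).

A + B = {0, 1, 3, 4, 5, 7, 8, 10, 11, 13, 14, 16, 17}


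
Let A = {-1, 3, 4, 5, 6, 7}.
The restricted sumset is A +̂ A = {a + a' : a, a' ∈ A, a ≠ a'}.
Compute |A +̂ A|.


Restricted sumset: A +̂ A = {a + a' : a ∈ A, a' ∈ A, a ≠ a'}.
Equivalently, take A + A and drop any sum 2a that is achievable ONLY as a + a for a ∈ A (i.e. sums representable only with equal summands).
Enumerate pairs (a, a') with a < a' (symmetric, so each unordered pair gives one sum; this covers all a ≠ a'):
  -1 + 3 = 2
  -1 + 4 = 3
  -1 + 5 = 4
  -1 + 6 = 5
  -1 + 7 = 6
  3 + 4 = 7
  3 + 5 = 8
  3 + 6 = 9
  3 + 7 = 10
  4 + 5 = 9
  4 + 6 = 10
  4 + 7 = 11
  5 + 6 = 11
  5 + 7 = 12
  6 + 7 = 13
Collected distinct sums: {2, 3, 4, 5, 6, 7, 8, 9, 10, 11, 12, 13}
|A +̂ A| = 12
(Reference bound: |A +̂ A| ≥ 2|A| - 3 for |A| ≥ 2, with |A| = 6 giving ≥ 9.)

|A +̂ A| = 12


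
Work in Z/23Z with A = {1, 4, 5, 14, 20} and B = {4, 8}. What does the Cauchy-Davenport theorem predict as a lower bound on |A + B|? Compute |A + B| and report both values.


Cauchy-Davenport: |A + B| ≥ min(p, |A| + |B| - 1) for A, B nonempty in Z/pZ.
|A| = 5, |B| = 2, p = 23.
CD lower bound = min(23, 5 + 2 - 1) = min(23, 6) = 6.
Compute A + B mod 23 directly:
a = 1: 1+4=5, 1+8=9
a = 4: 4+4=8, 4+8=12
a = 5: 5+4=9, 5+8=13
a = 14: 14+4=18, 14+8=22
a = 20: 20+4=1, 20+8=5
A + B = {1, 5, 8, 9, 12, 13, 18, 22}, so |A + B| = 8.
Verify: 8 ≥ 6? Yes ✓.

CD lower bound = 6, actual |A + B| = 8.


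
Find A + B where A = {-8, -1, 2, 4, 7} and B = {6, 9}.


A + B = {a + b : a ∈ A, b ∈ B}.
Enumerate all |A|·|B| = 5·2 = 10 pairs (a, b) and collect distinct sums.
a = -8: -8+6=-2, -8+9=1
a = -1: -1+6=5, -1+9=8
a = 2: 2+6=8, 2+9=11
a = 4: 4+6=10, 4+9=13
a = 7: 7+6=13, 7+9=16
Collecting distinct sums: A + B = {-2, 1, 5, 8, 10, 11, 13, 16}
|A + B| = 8

A + B = {-2, 1, 5, 8, 10, 11, 13, 16}


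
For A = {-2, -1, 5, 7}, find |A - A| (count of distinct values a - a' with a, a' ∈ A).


A - A = {a - a' : a, a' ∈ A}; |A| = 4.
Bounds: 2|A|-1 ≤ |A - A| ≤ |A|² - |A| + 1, i.e. 7 ≤ |A - A| ≤ 13.
Note: 0 ∈ A - A always (from a - a). The set is symmetric: if d ∈ A - A then -d ∈ A - A.
Enumerate nonzero differences d = a - a' with a > a' (then include -d):
Positive differences: {1, 2, 6, 7, 8, 9}
Full difference set: {0} ∪ (positive diffs) ∪ (negative diffs).
|A - A| = 1 + 2·6 = 13 (matches direct enumeration: 13).

|A - A| = 13


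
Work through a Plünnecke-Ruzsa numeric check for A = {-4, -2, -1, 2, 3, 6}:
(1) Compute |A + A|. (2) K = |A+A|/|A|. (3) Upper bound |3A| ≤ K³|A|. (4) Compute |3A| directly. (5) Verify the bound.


|A| = 6.
Step 1: Compute A + A by enumerating all 36 pairs.
A + A = {-8, -6, -5, -4, -3, -2, -1, 0, 1, 2, 4, 5, 6, 8, 9, 12}, so |A + A| = 16.
Step 2: Doubling constant K = |A + A|/|A| = 16/6 = 16/6 ≈ 2.6667.
Step 3: Plünnecke-Ruzsa gives |3A| ≤ K³·|A| = (2.6667)³ · 6 ≈ 113.7778.
Step 4: Compute 3A = A + A + A directly by enumerating all triples (a,b,c) ∈ A³; |3A| = 27.
Step 5: Check 27 ≤ 113.7778? Yes ✓.

K = 16/6, Plünnecke-Ruzsa bound K³|A| ≈ 113.7778, |3A| = 27, inequality holds.


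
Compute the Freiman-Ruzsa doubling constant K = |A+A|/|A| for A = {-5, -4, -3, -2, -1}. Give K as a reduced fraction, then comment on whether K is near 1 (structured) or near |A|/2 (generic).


|A| = 5.
Compute A + A by enumerating all 25 pairs.
A + A = {-10, -9, -8, -7, -6, -5, -4, -3, -2}, so |A + A| = 9.
K = |A + A| / |A| = 9/5 (already in lowest terms) ≈ 1.8000.
Reference: AP of size 5 gives K = 9/5 ≈ 1.8000; a fully generic set of size 5 gives K ≈ 3.0000.

|A| = 5, |A + A| = 9, K = 9/5.


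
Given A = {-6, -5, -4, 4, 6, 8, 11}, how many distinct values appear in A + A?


A + A = {a + a' : a, a' ∈ A}; |A| = 7.
General bounds: 2|A| - 1 ≤ |A + A| ≤ |A|(|A|+1)/2, i.e. 13 ≤ |A + A| ≤ 28.
Lower bound 2|A|-1 is attained iff A is an arithmetic progression.
Enumerate sums a + a' for a ≤ a' (symmetric, so this suffices):
a = -6: -6+-6=-12, -6+-5=-11, -6+-4=-10, -6+4=-2, -6+6=0, -6+8=2, -6+11=5
a = -5: -5+-5=-10, -5+-4=-9, -5+4=-1, -5+6=1, -5+8=3, -5+11=6
a = -4: -4+-4=-8, -4+4=0, -4+6=2, -4+8=4, -4+11=7
a = 4: 4+4=8, 4+6=10, 4+8=12, 4+11=15
a = 6: 6+6=12, 6+8=14, 6+11=17
a = 8: 8+8=16, 8+11=19
a = 11: 11+11=22
Distinct sums: {-12, -11, -10, -9, -8, -2, -1, 0, 1, 2, 3, 4, 5, 6, 7, 8, 10, 12, 14, 15, 16, 17, 19, 22}
|A + A| = 24

|A + A| = 24


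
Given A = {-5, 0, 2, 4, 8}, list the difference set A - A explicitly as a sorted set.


A - A = {a - a' : a, a' ∈ A}.
Compute a - a' for each ordered pair (a, a'):
a = -5: -5--5=0, -5-0=-5, -5-2=-7, -5-4=-9, -5-8=-13
a = 0: 0--5=5, 0-0=0, 0-2=-2, 0-4=-4, 0-8=-8
a = 2: 2--5=7, 2-0=2, 2-2=0, 2-4=-2, 2-8=-6
a = 4: 4--5=9, 4-0=4, 4-2=2, 4-4=0, 4-8=-4
a = 8: 8--5=13, 8-0=8, 8-2=6, 8-4=4, 8-8=0
Collecting distinct values (and noting 0 appears from a-a):
A - A = {-13, -9, -8, -7, -6, -5, -4, -2, 0, 2, 4, 5, 6, 7, 8, 9, 13}
|A - A| = 17

A - A = {-13, -9, -8, -7, -6, -5, -4, -2, 0, 2, 4, 5, 6, 7, 8, 9, 13}


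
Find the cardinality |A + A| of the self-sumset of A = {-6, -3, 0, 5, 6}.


A + A = {a + a' : a, a' ∈ A}; |A| = 5.
General bounds: 2|A| - 1 ≤ |A + A| ≤ |A|(|A|+1)/2, i.e. 9 ≤ |A + A| ≤ 15.
Lower bound 2|A|-1 is attained iff A is an arithmetic progression.
Enumerate sums a + a' for a ≤ a' (symmetric, so this suffices):
a = -6: -6+-6=-12, -6+-3=-9, -6+0=-6, -6+5=-1, -6+6=0
a = -3: -3+-3=-6, -3+0=-3, -3+5=2, -3+6=3
a = 0: 0+0=0, 0+5=5, 0+6=6
a = 5: 5+5=10, 5+6=11
a = 6: 6+6=12
Distinct sums: {-12, -9, -6, -3, -1, 0, 2, 3, 5, 6, 10, 11, 12}
|A + A| = 13

|A + A| = 13


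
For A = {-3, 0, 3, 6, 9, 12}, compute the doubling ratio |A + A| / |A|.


|A| = 6.
Compute A + A by enumerating all 36 pairs.
A + A = {-6, -3, 0, 3, 6, 9, 12, 15, 18, 21, 24}, so |A + A| = 11.
K = |A + A| / |A| = 11/6 (already in lowest terms) ≈ 1.8333.
Reference: AP of size 6 gives K = 11/6 ≈ 1.8333; a fully generic set of size 6 gives K ≈ 3.5000.

|A| = 6, |A + A| = 11, K = 11/6.


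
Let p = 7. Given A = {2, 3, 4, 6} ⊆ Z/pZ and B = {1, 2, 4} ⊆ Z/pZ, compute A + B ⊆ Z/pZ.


Work in Z/7Z: reduce every sum a + b modulo 7.
Enumerate all 12 pairs:
a = 2: 2+1=3, 2+2=4, 2+4=6
a = 3: 3+1=4, 3+2=5, 3+4=0
a = 4: 4+1=5, 4+2=6, 4+4=1
a = 6: 6+1=0, 6+2=1, 6+4=3
Distinct residues collected: {0, 1, 3, 4, 5, 6}
|A + B| = 6 (out of 7 total residues).

A + B = {0, 1, 3, 4, 5, 6}


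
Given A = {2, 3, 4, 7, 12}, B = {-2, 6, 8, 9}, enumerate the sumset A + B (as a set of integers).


A + B = {a + b : a ∈ A, b ∈ B}.
Enumerate all |A|·|B| = 5·4 = 20 pairs (a, b) and collect distinct sums.
a = 2: 2+-2=0, 2+6=8, 2+8=10, 2+9=11
a = 3: 3+-2=1, 3+6=9, 3+8=11, 3+9=12
a = 4: 4+-2=2, 4+6=10, 4+8=12, 4+9=13
a = 7: 7+-2=5, 7+6=13, 7+8=15, 7+9=16
a = 12: 12+-2=10, 12+6=18, 12+8=20, 12+9=21
Collecting distinct sums: A + B = {0, 1, 2, 5, 8, 9, 10, 11, 12, 13, 15, 16, 18, 20, 21}
|A + B| = 15

A + B = {0, 1, 2, 5, 8, 9, 10, 11, 12, 13, 15, 16, 18, 20, 21}


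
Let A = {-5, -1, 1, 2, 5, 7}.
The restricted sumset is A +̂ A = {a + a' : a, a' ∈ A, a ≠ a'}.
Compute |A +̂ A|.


Restricted sumset: A +̂ A = {a + a' : a ∈ A, a' ∈ A, a ≠ a'}.
Equivalently, take A + A and drop any sum 2a that is achievable ONLY as a + a for a ∈ A (i.e. sums representable only with equal summands).
Enumerate pairs (a, a') with a < a' (symmetric, so each unordered pair gives one sum; this covers all a ≠ a'):
  -5 + -1 = -6
  -5 + 1 = -4
  -5 + 2 = -3
  -5 + 5 = 0
  -5 + 7 = 2
  -1 + 1 = 0
  -1 + 2 = 1
  -1 + 5 = 4
  -1 + 7 = 6
  1 + 2 = 3
  1 + 5 = 6
  1 + 7 = 8
  2 + 5 = 7
  2 + 7 = 9
  5 + 7 = 12
Collected distinct sums: {-6, -4, -3, 0, 1, 2, 3, 4, 6, 7, 8, 9, 12}
|A +̂ A| = 13
(Reference bound: |A +̂ A| ≥ 2|A| - 3 for |A| ≥ 2, with |A| = 6 giving ≥ 9.)

|A +̂ A| = 13


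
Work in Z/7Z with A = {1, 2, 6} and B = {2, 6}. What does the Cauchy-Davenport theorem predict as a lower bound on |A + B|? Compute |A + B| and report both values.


Cauchy-Davenport: |A + B| ≥ min(p, |A| + |B| - 1) for A, B nonempty in Z/pZ.
|A| = 3, |B| = 2, p = 7.
CD lower bound = min(7, 3 + 2 - 1) = min(7, 4) = 4.
Compute A + B mod 7 directly:
a = 1: 1+2=3, 1+6=0
a = 2: 2+2=4, 2+6=1
a = 6: 6+2=1, 6+6=5
A + B = {0, 1, 3, 4, 5}, so |A + B| = 5.
Verify: 5 ≥ 4? Yes ✓.

CD lower bound = 4, actual |A + B| = 5.


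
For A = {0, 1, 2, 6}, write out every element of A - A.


A - A = {a - a' : a, a' ∈ A}.
Compute a - a' for each ordered pair (a, a'):
a = 0: 0-0=0, 0-1=-1, 0-2=-2, 0-6=-6
a = 1: 1-0=1, 1-1=0, 1-2=-1, 1-6=-5
a = 2: 2-0=2, 2-1=1, 2-2=0, 2-6=-4
a = 6: 6-0=6, 6-1=5, 6-2=4, 6-6=0
Collecting distinct values (and noting 0 appears from a-a):
A - A = {-6, -5, -4, -2, -1, 0, 1, 2, 4, 5, 6}
|A - A| = 11

A - A = {-6, -5, -4, -2, -1, 0, 1, 2, 4, 5, 6}


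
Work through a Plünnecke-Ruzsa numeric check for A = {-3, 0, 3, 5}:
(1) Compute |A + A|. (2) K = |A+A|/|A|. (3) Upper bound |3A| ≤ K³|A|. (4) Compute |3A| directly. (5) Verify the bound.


|A| = 4.
Step 1: Compute A + A by enumerating all 16 pairs.
A + A = {-6, -3, 0, 2, 3, 5, 6, 8, 10}, so |A + A| = 9.
Step 2: Doubling constant K = |A + A|/|A| = 9/4 = 9/4 ≈ 2.2500.
Step 3: Plünnecke-Ruzsa gives |3A| ≤ K³·|A| = (2.2500)³ · 4 ≈ 45.5625.
Step 4: Compute 3A = A + A + A directly by enumerating all triples (a,b,c) ∈ A³; |3A| = 16.
Step 5: Check 16 ≤ 45.5625? Yes ✓.

K = 9/4, Plünnecke-Ruzsa bound K³|A| ≈ 45.5625, |3A| = 16, inequality holds.


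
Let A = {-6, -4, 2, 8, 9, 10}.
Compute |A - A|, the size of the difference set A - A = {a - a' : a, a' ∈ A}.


A - A = {a - a' : a, a' ∈ A}; |A| = 6.
Bounds: 2|A|-1 ≤ |A - A| ≤ |A|² - |A| + 1, i.e. 11 ≤ |A - A| ≤ 31.
Note: 0 ∈ A - A always (from a - a). The set is symmetric: if d ∈ A - A then -d ∈ A - A.
Enumerate nonzero differences d = a - a' with a > a' (then include -d):
Positive differences: {1, 2, 6, 7, 8, 12, 13, 14, 15, 16}
Full difference set: {0} ∪ (positive diffs) ∪ (negative diffs).
|A - A| = 1 + 2·10 = 21 (matches direct enumeration: 21).

|A - A| = 21


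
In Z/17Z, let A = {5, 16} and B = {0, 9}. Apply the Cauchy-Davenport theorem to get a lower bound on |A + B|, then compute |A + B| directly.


Cauchy-Davenport: |A + B| ≥ min(p, |A| + |B| - 1) for A, B nonempty in Z/pZ.
|A| = 2, |B| = 2, p = 17.
CD lower bound = min(17, 2 + 2 - 1) = min(17, 3) = 3.
Compute A + B mod 17 directly:
a = 5: 5+0=5, 5+9=14
a = 16: 16+0=16, 16+9=8
A + B = {5, 8, 14, 16}, so |A + B| = 4.
Verify: 4 ≥ 3? Yes ✓.

CD lower bound = 3, actual |A + B| = 4.


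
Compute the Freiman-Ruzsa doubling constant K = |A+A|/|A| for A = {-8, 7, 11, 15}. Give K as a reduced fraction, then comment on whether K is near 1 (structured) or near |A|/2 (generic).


|A| = 4.
Compute A + A by enumerating all 16 pairs.
A + A = {-16, -1, 3, 7, 14, 18, 22, 26, 30}, so |A + A| = 9.
K = |A + A| / |A| = 9/4 (already in lowest terms) ≈ 2.2500.
Reference: AP of size 4 gives K = 7/4 ≈ 1.7500; a fully generic set of size 4 gives K ≈ 2.5000.

|A| = 4, |A + A| = 9, K = 9/4.


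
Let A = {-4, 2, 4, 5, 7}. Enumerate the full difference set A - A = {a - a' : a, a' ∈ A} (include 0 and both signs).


A - A = {a - a' : a, a' ∈ A}.
Compute a - a' for each ordered pair (a, a'):
a = -4: -4--4=0, -4-2=-6, -4-4=-8, -4-5=-9, -4-7=-11
a = 2: 2--4=6, 2-2=0, 2-4=-2, 2-5=-3, 2-7=-5
a = 4: 4--4=8, 4-2=2, 4-4=0, 4-5=-1, 4-7=-3
a = 5: 5--4=9, 5-2=3, 5-4=1, 5-5=0, 5-7=-2
a = 7: 7--4=11, 7-2=5, 7-4=3, 7-5=2, 7-7=0
Collecting distinct values (and noting 0 appears from a-a):
A - A = {-11, -9, -8, -6, -5, -3, -2, -1, 0, 1, 2, 3, 5, 6, 8, 9, 11}
|A - A| = 17

A - A = {-11, -9, -8, -6, -5, -3, -2, -1, 0, 1, 2, 3, 5, 6, 8, 9, 11}


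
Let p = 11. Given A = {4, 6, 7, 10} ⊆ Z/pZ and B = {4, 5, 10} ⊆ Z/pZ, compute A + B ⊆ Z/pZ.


Work in Z/11Z: reduce every sum a + b modulo 11.
Enumerate all 12 pairs:
a = 4: 4+4=8, 4+5=9, 4+10=3
a = 6: 6+4=10, 6+5=0, 6+10=5
a = 7: 7+4=0, 7+5=1, 7+10=6
a = 10: 10+4=3, 10+5=4, 10+10=9
Distinct residues collected: {0, 1, 3, 4, 5, 6, 8, 9, 10}
|A + B| = 9 (out of 11 total residues).

A + B = {0, 1, 3, 4, 5, 6, 8, 9, 10}


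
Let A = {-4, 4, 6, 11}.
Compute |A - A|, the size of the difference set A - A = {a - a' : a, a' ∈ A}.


A - A = {a - a' : a, a' ∈ A}; |A| = 4.
Bounds: 2|A|-1 ≤ |A - A| ≤ |A|² - |A| + 1, i.e. 7 ≤ |A - A| ≤ 13.
Note: 0 ∈ A - A always (from a - a). The set is symmetric: if d ∈ A - A then -d ∈ A - A.
Enumerate nonzero differences d = a - a' with a > a' (then include -d):
Positive differences: {2, 5, 7, 8, 10, 15}
Full difference set: {0} ∪ (positive diffs) ∪ (negative diffs).
|A - A| = 1 + 2·6 = 13 (matches direct enumeration: 13).

|A - A| = 13


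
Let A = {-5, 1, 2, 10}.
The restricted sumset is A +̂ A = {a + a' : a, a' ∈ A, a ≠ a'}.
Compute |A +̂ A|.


Restricted sumset: A +̂ A = {a + a' : a ∈ A, a' ∈ A, a ≠ a'}.
Equivalently, take A + A and drop any sum 2a that is achievable ONLY as a + a for a ∈ A (i.e. sums representable only with equal summands).
Enumerate pairs (a, a') with a < a' (symmetric, so each unordered pair gives one sum; this covers all a ≠ a'):
  -5 + 1 = -4
  -5 + 2 = -3
  -5 + 10 = 5
  1 + 2 = 3
  1 + 10 = 11
  2 + 10 = 12
Collected distinct sums: {-4, -3, 3, 5, 11, 12}
|A +̂ A| = 6
(Reference bound: |A +̂ A| ≥ 2|A| - 3 for |A| ≥ 2, with |A| = 4 giving ≥ 5.)

|A +̂ A| = 6


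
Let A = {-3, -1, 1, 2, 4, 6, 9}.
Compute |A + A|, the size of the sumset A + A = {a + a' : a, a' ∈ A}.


A + A = {a + a' : a, a' ∈ A}; |A| = 7.
General bounds: 2|A| - 1 ≤ |A + A| ≤ |A|(|A|+1)/2, i.e. 13 ≤ |A + A| ≤ 28.
Lower bound 2|A|-1 is attained iff A is an arithmetic progression.
Enumerate sums a + a' for a ≤ a' (symmetric, so this suffices):
a = -3: -3+-3=-6, -3+-1=-4, -3+1=-2, -3+2=-1, -3+4=1, -3+6=3, -3+9=6
a = -1: -1+-1=-2, -1+1=0, -1+2=1, -1+4=3, -1+6=5, -1+9=8
a = 1: 1+1=2, 1+2=3, 1+4=5, 1+6=7, 1+9=10
a = 2: 2+2=4, 2+4=6, 2+6=8, 2+9=11
a = 4: 4+4=8, 4+6=10, 4+9=13
a = 6: 6+6=12, 6+9=15
a = 9: 9+9=18
Distinct sums: {-6, -4, -2, -1, 0, 1, 2, 3, 4, 5, 6, 7, 8, 10, 11, 12, 13, 15, 18}
|A + A| = 19

|A + A| = 19


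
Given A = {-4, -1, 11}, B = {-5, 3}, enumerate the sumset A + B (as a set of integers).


A + B = {a + b : a ∈ A, b ∈ B}.
Enumerate all |A|·|B| = 3·2 = 6 pairs (a, b) and collect distinct sums.
a = -4: -4+-5=-9, -4+3=-1
a = -1: -1+-5=-6, -1+3=2
a = 11: 11+-5=6, 11+3=14
Collecting distinct sums: A + B = {-9, -6, -1, 2, 6, 14}
|A + B| = 6

A + B = {-9, -6, -1, 2, 6, 14}


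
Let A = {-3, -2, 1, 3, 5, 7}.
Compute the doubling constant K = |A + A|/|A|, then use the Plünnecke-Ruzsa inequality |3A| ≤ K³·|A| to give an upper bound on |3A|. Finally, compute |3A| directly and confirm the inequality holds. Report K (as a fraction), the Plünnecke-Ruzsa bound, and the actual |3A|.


|A| = 6.
Step 1: Compute A + A by enumerating all 36 pairs.
A + A = {-6, -5, -4, -2, -1, 0, 1, 2, 3, 4, 5, 6, 8, 10, 12, 14}, so |A + A| = 16.
Step 2: Doubling constant K = |A + A|/|A| = 16/6 = 16/6 ≈ 2.6667.
Step 3: Plünnecke-Ruzsa gives |3A| ≤ K³·|A| = (2.6667)³ · 6 ≈ 113.7778.
Step 4: Compute 3A = A + A + A directly by enumerating all triples (a,b,c) ∈ A³; |3A| = 27.
Step 5: Check 27 ≤ 113.7778? Yes ✓.

K = 16/6, Plünnecke-Ruzsa bound K³|A| ≈ 113.7778, |3A| = 27, inequality holds.


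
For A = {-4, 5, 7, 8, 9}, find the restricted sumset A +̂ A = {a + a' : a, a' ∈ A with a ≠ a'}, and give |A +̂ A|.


Restricted sumset: A +̂ A = {a + a' : a ∈ A, a' ∈ A, a ≠ a'}.
Equivalently, take A + A and drop any sum 2a that is achievable ONLY as a + a for a ∈ A (i.e. sums representable only with equal summands).
Enumerate pairs (a, a') with a < a' (symmetric, so each unordered pair gives one sum; this covers all a ≠ a'):
  -4 + 5 = 1
  -4 + 7 = 3
  -4 + 8 = 4
  -4 + 9 = 5
  5 + 7 = 12
  5 + 8 = 13
  5 + 9 = 14
  7 + 8 = 15
  7 + 9 = 16
  8 + 9 = 17
Collected distinct sums: {1, 3, 4, 5, 12, 13, 14, 15, 16, 17}
|A +̂ A| = 10
(Reference bound: |A +̂ A| ≥ 2|A| - 3 for |A| ≥ 2, with |A| = 5 giving ≥ 7.)

|A +̂ A| = 10


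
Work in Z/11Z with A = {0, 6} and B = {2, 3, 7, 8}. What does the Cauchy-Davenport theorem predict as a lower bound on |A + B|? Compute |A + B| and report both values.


Cauchy-Davenport: |A + B| ≥ min(p, |A| + |B| - 1) for A, B nonempty in Z/pZ.
|A| = 2, |B| = 4, p = 11.
CD lower bound = min(11, 2 + 4 - 1) = min(11, 5) = 5.
Compute A + B mod 11 directly:
a = 0: 0+2=2, 0+3=3, 0+7=7, 0+8=8
a = 6: 6+2=8, 6+3=9, 6+7=2, 6+8=3
A + B = {2, 3, 7, 8, 9}, so |A + B| = 5.
Verify: 5 ≥ 5? Yes ✓.

CD lower bound = 5, actual |A + B| = 5.


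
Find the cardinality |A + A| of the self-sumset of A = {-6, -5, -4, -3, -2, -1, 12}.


A + A = {a + a' : a, a' ∈ A}; |A| = 7.
General bounds: 2|A| - 1 ≤ |A + A| ≤ |A|(|A|+1)/2, i.e. 13 ≤ |A + A| ≤ 28.
Lower bound 2|A|-1 is attained iff A is an arithmetic progression.
Enumerate sums a + a' for a ≤ a' (symmetric, so this suffices):
a = -6: -6+-6=-12, -6+-5=-11, -6+-4=-10, -6+-3=-9, -6+-2=-8, -6+-1=-7, -6+12=6
a = -5: -5+-5=-10, -5+-4=-9, -5+-3=-8, -5+-2=-7, -5+-1=-6, -5+12=7
a = -4: -4+-4=-8, -4+-3=-7, -4+-2=-6, -4+-1=-5, -4+12=8
a = -3: -3+-3=-6, -3+-2=-5, -3+-1=-4, -3+12=9
a = -2: -2+-2=-4, -2+-1=-3, -2+12=10
a = -1: -1+-1=-2, -1+12=11
a = 12: 12+12=24
Distinct sums: {-12, -11, -10, -9, -8, -7, -6, -5, -4, -3, -2, 6, 7, 8, 9, 10, 11, 24}
|A + A| = 18

|A + A| = 18


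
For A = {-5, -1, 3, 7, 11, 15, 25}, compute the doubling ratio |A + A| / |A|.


|A| = 7.
Compute A + A by enumerating all 49 pairs.
A + A = {-10, -6, -2, 2, 6, 10, 14, 18, 20, 22, 24, 26, 28, 30, 32, 36, 40, 50}, so |A + A| = 18.
K = |A + A| / |A| = 18/7 (already in lowest terms) ≈ 2.5714.
Reference: AP of size 7 gives K = 13/7 ≈ 1.8571; a fully generic set of size 7 gives K ≈ 4.0000.

|A| = 7, |A + A| = 18, K = 18/7.


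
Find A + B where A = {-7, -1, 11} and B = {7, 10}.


A + B = {a + b : a ∈ A, b ∈ B}.
Enumerate all |A|·|B| = 3·2 = 6 pairs (a, b) and collect distinct sums.
a = -7: -7+7=0, -7+10=3
a = -1: -1+7=6, -1+10=9
a = 11: 11+7=18, 11+10=21
Collecting distinct sums: A + B = {0, 3, 6, 9, 18, 21}
|A + B| = 6

A + B = {0, 3, 6, 9, 18, 21}


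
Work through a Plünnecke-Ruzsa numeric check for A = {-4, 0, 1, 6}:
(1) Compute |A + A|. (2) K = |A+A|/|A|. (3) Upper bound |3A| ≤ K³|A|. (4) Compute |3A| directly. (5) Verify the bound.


|A| = 4.
Step 1: Compute A + A by enumerating all 16 pairs.
A + A = {-8, -4, -3, 0, 1, 2, 6, 7, 12}, so |A + A| = 9.
Step 2: Doubling constant K = |A + A|/|A| = 9/4 = 9/4 ≈ 2.2500.
Step 3: Plünnecke-Ruzsa gives |3A| ≤ K³·|A| = (2.2500)³ · 4 ≈ 45.5625.
Step 4: Compute 3A = A + A + A directly by enumerating all triples (a,b,c) ∈ A³; |3A| = 16.
Step 5: Check 16 ≤ 45.5625? Yes ✓.

K = 9/4, Plünnecke-Ruzsa bound K³|A| ≈ 45.5625, |3A| = 16, inequality holds.


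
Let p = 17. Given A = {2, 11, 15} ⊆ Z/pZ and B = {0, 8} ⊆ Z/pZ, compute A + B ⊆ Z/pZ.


Work in Z/17Z: reduce every sum a + b modulo 17.
Enumerate all 6 pairs:
a = 2: 2+0=2, 2+8=10
a = 11: 11+0=11, 11+8=2
a = 15: 15+0=15, 15+8=6
Distinct residues collected: {2, 6, 10, 11, 15}
|A + B| = 5 (out of 17 total residues).

A + B = {2, 6, 10, 11, 15}


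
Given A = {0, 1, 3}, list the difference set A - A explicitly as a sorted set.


A - A = {a - a' : a, a' ∈ A}.
Compute a - a' for each ordered pair (a, a'):
a = 0: 0-0=0, 0-1=-1, 0-3=-3
a = 1: 1-0=1, 1-1=0, 1-3=-2
a = 3: 3-0=3, 3-1=2, 3-3=0
Collecting distinct values (and noting 0 appears from a-a):
A - A = {-3, -2, -1, 0, 1, 2, 3}
|A - A| = 7

A - A = {-3, -2, -1, 0, 1, 2, 3}


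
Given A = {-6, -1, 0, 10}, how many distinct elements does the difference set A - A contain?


A - A = {a - a' : a, a' ∈ A}; |A| = 4.
Bounds: 2|A|-1 ≤ |A - A| ≤ |A|² - |A| + 1, i.e. 7 ≤ |A - A| ≤ 13.
Note: 0 ∈ A - A always (from a - a). The set is symmetric: if d ∈ A - A then -d ∈ A - A.
Enumerate nonzero differences d = a - a' with a > a' (then include -d):
Positive differences: {1, 5, 6, 10, 11, 16}
Full difference set: {0} ∪ (positive diffs) ∪ (negative diffs).
|A - A| = 1 + 2·6 = 13 (matches direct enumeration: 13).

|A - A| = 13


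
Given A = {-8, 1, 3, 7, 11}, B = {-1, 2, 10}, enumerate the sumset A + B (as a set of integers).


A + B = {a + b : a ∈ A, b ∈ B}.
Enumerate all |A|·|B| = 5·3 = 15 pairs (a, b) and collect distinct sums.
a = -8: -8+-1=-9, -8+2=-6, -8+10=2
a = 1: 1+-1=0, 1+2=3, 1+10=11
a = 3: 3+-1=2, 3+2=5, 3+10=13
a = 7: 7+-1=6, 7+2=9, 7+10=17
a = 11: 11+-1=10, 11+2=13, 11+10=21
Collecting distinct sums: A + B = {-9, -6, 0, 2, 3, 5, 6, 9, 10, 11, 13, 17, 21}
|A + B| = 13

A + B = {-9, -6, 0, 2, 3, 5, 6, 9, 10, 11, 13, 17, 21}


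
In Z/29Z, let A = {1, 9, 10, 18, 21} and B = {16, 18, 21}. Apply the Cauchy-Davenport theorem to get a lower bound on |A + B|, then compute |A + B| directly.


Cauchy-Davenport: |A + B| ≥ min(p, |A| + |B| - 1) for A, B nonempty in Z/pZ.
|A| = 5, |B| = 3, p = 29.
CD lower bound = min(29, 5 + 3 - 1) = min(29, 7) = 7.
Compute A + B mod 29 directly:
a = 1: 1+16=17, 1+18=19, 1+21=22
a = 9: 9+16=25, 9+18=27, 9+21=1
a = 10: 10+16=26, 10+18=28, 10+21=2
a = 18: 18+16=5, 18+18=7, 18+21=10
a = 21: 21+16=8, 21+18=10, 21+21=13
A + B = {1, 2, 5, 7, 8, 10, 13, 17, 19, 22, 25, 26, 27, 28}, so |A + B| = 14.
Verify: 14 ≥ 7? Yes ✓.

CD lower bound = 7, actual |A + B| = 14.


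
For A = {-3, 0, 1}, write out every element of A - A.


A - A = {a - a' : a, a' ∈ A}.
Compute a - a' for each ordered pair (a, a'):
a = -3: -3--3=0, -3-0=-3, -3-1=-4
a = 0: 0--3=3, 0-0=0, 0-1=-1
a = 1: 1--3=4, 1-0=1, 1-1=0
Collecting distinct values (and noting 0 appears from a-a):
A - A = {-4, -3, -1, 0, 1, 3, 4}
|A - A| = 7

A - A = {-4, -3, -1, 0, 1, 3, 4}


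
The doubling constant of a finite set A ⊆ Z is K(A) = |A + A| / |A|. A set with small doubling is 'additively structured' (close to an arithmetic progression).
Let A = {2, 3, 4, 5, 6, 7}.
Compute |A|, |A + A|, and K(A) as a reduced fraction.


|A| = 6.
Compute A + A by enumerating all 36 pairs.
A + A = {4, 5, 6, 7, 8, 9, 10, 11, 12, 13, 14}, so |A + A| = 11.
K = |A + A| / |A| = 11/6 (already in lowest terms) ≈ 1.8333.
Reference: AP of size 6 gives K = 11/6 ≈ 1.8333; a fully generic set of size 6 gives K ≈ 3.5000.

|A| = 6, |A + A| = 11, K = 11/6.


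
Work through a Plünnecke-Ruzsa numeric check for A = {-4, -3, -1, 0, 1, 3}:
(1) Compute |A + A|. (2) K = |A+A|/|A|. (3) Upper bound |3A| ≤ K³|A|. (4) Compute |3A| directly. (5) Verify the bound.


|A| = 6.
Step 1: Compute A + A by enumerating all 36 pairs.
A + A = {-8, -7, -6, -5, -4, -3, -2, -1, 0, 1, 2, 3, 4, 6}, so |A + A| = 14.
Step 2: Doubling constant K = |A + A|/|A| = 14/6 = 14/6 ≈ 2.3333.
Step 3: Plünnecke-Ruzsa gives |3A| ≤ K³·|A| = (2.3333)³ · 6 ≈ 76.2222.
Step 4: Compute 3A = A + A + A directly by enumerating all triples (a,b,c) ∈ A³; |3A| = 21.
Step 5: Check 21 ≤ 76.2222? Yes ✓.

K = 14/6, Plünnecke-Ruzsa bound K³|A| ≈ 76.2222, |3A| = 21, inequality holds.


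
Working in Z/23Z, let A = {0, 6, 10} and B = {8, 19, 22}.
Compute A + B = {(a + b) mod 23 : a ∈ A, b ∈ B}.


Work in Z/23Z: reduce every sum a + b modulo 23.
Enumerate all 9 pairs:
a = 0: 0+8=8, 0+19=19, 0+22=22
a = 6: 6+8=14, 6+19=2, 6+22=5
a = 10: 10+8=18, 10+19=6, 10+22=9
Distinct residues collected: {2, 5, 6, 8, 9, 14, 18, 19, 22}
|A + B| = 9 (out of 23 total residues).

A + B = {2, 5, 6, 8, 9, 14, 18, 19, 22}


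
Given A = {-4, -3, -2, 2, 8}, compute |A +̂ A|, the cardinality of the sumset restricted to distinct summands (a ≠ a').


Restricted sumset: A +̂ A = {a + a' : a ∈ A, a' ∈ A, a ≠ a'}.
Equivalently, take A + A and drop any sum 2a that is achievable ONLY as a + a for a ∈ A (i.e. sums representable only with equal summands).
Enumerate pairs (a, a') with a < a' (symmetric, so each unordered pair gives one sum; this covers all a ≠ a'):
  -4 + -3 = -7
  -4 + -2 = -6
  -4 + 2 = -2
  -4 + 8 = 4
  -3 + -2 = -5
  -3 + 2 = -1
  -3 + 8 = 5
  -2 + 2 = 0
  -2 + 8 = 6
  2 + 8 = 10
Collected distinct sums: {-7, -6, -5, -2, -1, 0, 4, 5, 6, 10}
|A +̂ A| = 10
(Reference bound: |A +̂ A| ≥ 2|A| - 3 for |A| ≥ 2, with |A| = 5 giving ≥ 7.)

|A +̂ A| = 10


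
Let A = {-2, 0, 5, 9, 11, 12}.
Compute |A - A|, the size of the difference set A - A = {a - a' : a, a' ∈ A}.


A - A = {a - a' : a, a' ∈ A}; |A| = 6.
Bounds: 2|A|-1 ≤ |A - A| ≤ |A|² - |A| + 1, i.e. 11 ≤ |A - A| ≤ 31.
Note: 0 ∈ A - A always (from a - a). The set is symmetric: if d ∈ A - A then -d ∈ A - A.
Enumerate nonzero differences d = a - a' with a > a' (then include -d):
Positive differences: {1, 2, 3, 4, 5, 6, 7, 9, 11, 12, 13, 14}
Full difference set: {0} ∪ (positive diffs) ∪ (negative diffs).
|A - A| = 1 + 2·12 = 25 (matches direct enumeration: 25).

|A - A| = 25


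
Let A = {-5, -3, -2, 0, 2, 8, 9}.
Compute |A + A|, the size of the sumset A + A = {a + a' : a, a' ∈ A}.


A + A = {a + a' : a, a' ∈ A}; |A| = 7.
General bounds: 2|A| - 1 ≤ |A + A| ≤ |A|(|A|+1)/2, i.e. 13 ≤ |A + A| ≤ 28.
Lower bound 2|A|-1 is attained iff A is an arithmetic progression.
Enumerate sums a + a' for a ≤ a' (symmetric, so this suffices):
a = -5: -5+-5=-10, -5+-3=-8, -5+-2=-7, -5+0=-5, -5+2=-3, -5+8=3, -5+9=4
a = -3: -3+-3=-6, -3+-2=-5, -3+0=-3, -3+2=-1, -3+8=5, -3+9=6
a = -2: -2+-2=-4, -2+0=-2, -2+2=0, -2+8=6, -2+9=7
a = 0: 0+0=0, 0+2=2, 0+8=8, 0+9=9
a = 2: 2+2=4, 2+8=10, 2+9=11
a = 8: 8+8=16, 8+9=17
a = 9: 9+9=18
Distinct sums: {-10, -8, -7, -6, -5, -4, -3, -2, -1, 0, 2, 3, 4, 5, 6, 7, 8, 9, 10, 11, 16, 17, 18}
|A + A| = 23

|A + A| = 23


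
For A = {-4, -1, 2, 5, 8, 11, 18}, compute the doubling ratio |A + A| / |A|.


|A| = 7.
Compute A + A by enumerating all 49 pairs.
A + A = {-8, -5, -2, 1, 4, 7, 10, 13, 14, 16, 17, 19, 20, 22, 23, 26, 29, 36}, so |A + A| = 18.
K = |A + A| / |A| = 18/7 (already in lowest terms) ≈ 2.5714.
Reference: AP of size 7 gives K = 13/7 ≈ 1.8571; a fully generic set of size 7 gives K ≈ 4.0000.

|A| = 7, |A + A| = 18, K = 18/7.
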